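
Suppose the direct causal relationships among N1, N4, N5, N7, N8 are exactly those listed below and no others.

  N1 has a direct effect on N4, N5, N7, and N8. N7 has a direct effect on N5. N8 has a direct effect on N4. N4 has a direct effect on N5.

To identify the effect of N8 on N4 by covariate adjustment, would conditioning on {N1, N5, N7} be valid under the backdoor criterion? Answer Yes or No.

Backdoor paths from N8 to N4 (paths whose first edge points into N8):
  P1: N8 <- N1 -> N7 -> N5 <- N4
  P2: N8 <- N1 -> N4
  P3: N8 <- N1 -> N5 <- N4
Condition 1 (no descendant of N8 in the set): FAILS — N5 is a descendant of N8.
Condition 2 (every backdoor path blocked by {N1, N5, N7}):
  P1: blocked at fork node N1 ∈ conditioning set.
  P2: blocked at fork node N1 ∈ conditioning set.
  P3: blocked at fork node N1 ∈ conditioning set.
{N1, N5, N7} does not satisfy the backdoor criterion.

No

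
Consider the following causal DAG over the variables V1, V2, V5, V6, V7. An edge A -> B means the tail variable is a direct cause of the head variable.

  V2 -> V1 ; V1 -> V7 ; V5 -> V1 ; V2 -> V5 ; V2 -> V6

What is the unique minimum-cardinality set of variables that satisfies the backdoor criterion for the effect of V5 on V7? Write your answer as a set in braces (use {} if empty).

{V2}

Variables eligible for adjustment (non-descendants of V5, excluding V5 and V7): {V2, V6}.
Backdoor paths from V5 to V7:
  P1: V5 <- V2 -> V1 -> V7
The empty set is not sufficient: P1 (V5 <- V2 -> V1 -> V7) has no collider blocking it and no conditioned non-collider, so it is open.
Try {V2}:
  P1: blocked at fork node V2 ∈ conditioning set.
{V2} contains no descendant of V5 and blocks every backdoor path.
No other singleton works — e.g. {V6} leaves P1 open — so {V2} is the unique smallest valid adjustment set.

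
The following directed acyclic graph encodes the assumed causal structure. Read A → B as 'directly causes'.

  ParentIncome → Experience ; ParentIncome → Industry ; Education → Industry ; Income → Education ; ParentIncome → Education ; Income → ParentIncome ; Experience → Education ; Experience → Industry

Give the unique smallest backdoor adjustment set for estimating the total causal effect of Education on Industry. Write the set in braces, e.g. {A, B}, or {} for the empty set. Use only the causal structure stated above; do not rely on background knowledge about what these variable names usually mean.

{Experience, ParentIncome}

Variables eligible for adjustment (non-descendants of Education, excluding Education and Industry): {Experience, Income, ParentIncome}.
Backdoor paths from Education to Industry:
  P1: Education <- Income -> ParentIncome -> Experience -> Industry
  P2: Education <- Income -> ParentIncome -> Industry
  P3: Education <- ParentIncome -> Experience -> Industry
  P4: Education <- ParentIncome -> Industry
  P5: Education <- Experience <- ParentIncome -> Industry
  P6: Education <- Experience -> Industry
The empty set is not sufficient: P1 (Education <- Income -> ParentIncome -> Experience -> Industry) has no collider blocking it and no conditioned non-collider, so it is open.
Try {Experience, ParentIncome}:
  P1: blocked at chain node ParentIncome ∈ conditioning set.
  P2: blocked at chain node ParentIncome ∈ conditioning set.
  P3: blocked at fork node ParentIncome ∈ conditioning set.
  P4: blocked at fork node ParentIncome ∈ conditioning set.
  P5: blocked at chain node Experience ∈ conditioning set.
  P6: blocked at fork node Experience ∈ conditioning set.
{Experience, ParentIncome} contains no descendant of Education and blocks every backdoor path.
Every element of {Experience, ParentIncome} is needed (dropping Experience leaves P6 open; dropping ParentIncome leaves P2 open), so no proper subset is valid.
Among all size-2 subsets of the eligible variables, only {Experience, ParentIncome} blocks every backdoor path, so it is the unique smallest valid adjustment set.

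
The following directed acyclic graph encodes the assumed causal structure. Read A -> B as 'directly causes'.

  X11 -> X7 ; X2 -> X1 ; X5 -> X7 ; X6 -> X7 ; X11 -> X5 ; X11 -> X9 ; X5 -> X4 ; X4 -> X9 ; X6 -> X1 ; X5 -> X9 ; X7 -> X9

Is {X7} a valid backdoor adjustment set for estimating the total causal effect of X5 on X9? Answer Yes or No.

No

Backdoor paths from X5 to X9 (paths whose first edge points into X5):
  P1: X5 <- X11 -> X7 -> X9
  P2: X5 <- X11 -> X9
Condition 1 (no descendant of X5 in the set): FAILS — X7 is a descendant of X5.
Condition 2 (every backdoor path blocked by {X7}):
  P1: blocked at chain node X7 ∈ conditioning set.
  P2: open — no interior node is in the conditioning set.
{X7} does not satisfy the backdoor criterion.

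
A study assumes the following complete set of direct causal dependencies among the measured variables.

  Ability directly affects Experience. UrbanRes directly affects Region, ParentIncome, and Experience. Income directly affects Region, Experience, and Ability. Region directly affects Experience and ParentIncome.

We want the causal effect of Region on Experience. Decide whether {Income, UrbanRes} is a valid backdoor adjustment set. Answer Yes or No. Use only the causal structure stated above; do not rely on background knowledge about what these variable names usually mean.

Yes

Backdoor paths from Region to Experience (paths whose first edge points into Region):
  P1: Region <- UrbanRes -> Experience
  P2: Region <- Income -> Ability -> Experience
  P3: Region <- Income -> Experience
Condition 1 (no descendant of Region in the set): holds — descendants of Region are {Experience, ParentIncome}; none are in {Income, UrbanRes}.
Condition 2 (every backdoor path blocked by {Income, UrbanRes}):
  P1: blocked at fork node UrbanRes ∈ conditioning set.
  P2: blocked at fork node Income ∈ conditioning set.
  P3: blocked at fork node Income ∈ conditioning set.
{Income, UrbanRes} satisfies the backdoor criterion.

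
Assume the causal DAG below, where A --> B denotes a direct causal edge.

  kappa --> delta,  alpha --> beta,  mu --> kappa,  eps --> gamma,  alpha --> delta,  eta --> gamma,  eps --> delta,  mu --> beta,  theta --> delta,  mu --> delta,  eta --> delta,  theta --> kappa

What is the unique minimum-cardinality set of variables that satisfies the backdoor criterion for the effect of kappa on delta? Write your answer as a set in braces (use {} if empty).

Variables eligible for adjustment (non-descendants of kappa, excluding kappa and delta): {alpha, beta, eps, eta, gamma, mu, theta}.
Backdoor paths from kappa to delta:
  P1: kappa <- theta -> delta
  P2: kappa <- mu -> beta <- alpha -> delta
  P3: kappa <- mu -> delta
The empty set is not sufficient: P1 (kappa <- theta -> delta) has no collider blocking it and no conditioned non-collider, so it is open.
Try {mu, theta}:
  P1: blocked at fork node theta ∈ conditioning set.
  P2: blocked at fork node mu ∈ conditioning set.
  P3: blocked at fork node mu ∈ conditioning set.
{mu, theta} contains no descendant of kappa and blocks every backdoor path.
Every element of {mu, theta} is needed (dropping mu leaves P3 open; dropping theta leaves P1 open), so no proper subset is valid.
Among all size-2 subsets of the eligible variables, only {mu, theta} blocks every backdoor path, so it is the unique smallest valid adjustment set.

{mu, theta}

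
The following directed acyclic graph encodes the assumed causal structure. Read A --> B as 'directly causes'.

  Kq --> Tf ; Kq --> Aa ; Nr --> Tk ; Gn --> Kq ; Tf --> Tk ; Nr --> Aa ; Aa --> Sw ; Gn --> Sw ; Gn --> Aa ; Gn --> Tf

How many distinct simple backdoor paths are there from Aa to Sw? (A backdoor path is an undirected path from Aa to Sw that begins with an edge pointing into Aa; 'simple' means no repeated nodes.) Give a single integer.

5

A backdoor path from Aa to Sw is any simple undirected path whose first edge points into Aa (i.e. leaves Aa via a parent).
Parents of Aa: {Gn, Kq, Nr}.
Enumerating:
  P1: Aa <- Gn -> Sw
  P2: Aa <- Kq <- Gn -> Sw
  P3: Aa <- Kq -> Tf <- Gn -> Sw
  P4: Aa <- Nr -> Tk <- Tf <- Gn -> Sw
  P5: Aa <- Nr -> Tk <- Tf <- Kq <- Gn -> Sw
That exhausts the simple backdoor paths. Count: 5.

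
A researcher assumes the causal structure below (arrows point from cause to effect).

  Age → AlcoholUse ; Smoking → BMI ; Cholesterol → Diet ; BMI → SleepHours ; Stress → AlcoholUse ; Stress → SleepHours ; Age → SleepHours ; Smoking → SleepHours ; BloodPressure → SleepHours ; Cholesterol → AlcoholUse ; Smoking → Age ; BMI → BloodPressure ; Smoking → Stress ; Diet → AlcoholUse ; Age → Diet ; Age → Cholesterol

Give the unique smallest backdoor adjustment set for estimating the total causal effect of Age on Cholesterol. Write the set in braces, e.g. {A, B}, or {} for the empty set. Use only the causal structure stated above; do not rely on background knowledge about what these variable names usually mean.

Variables eligible for adjustment (non-descendants of Age, excluding Age and Cholesterol): {BMI, BloodPressure, Smoking, Stress}.
Backdoor paths from Age to Cholesterol:
  P1: Age <- Smoking -> Stress -> AlcoholUse <- Cholesterol
  P2: Age <- Smoking -> Stress -> AlcoholUse <- Diet <- Cholesterol
  P3: Age <- Smoking -> BMI -> BloodPressure -> SleepHours <- Stress -> AlcoholUse <- Cholesterol
  P4: Age <- Smoking -> BMI -> BloodPressure -> SleepHours <- Stress -> AlcoholUse <- Diet <- Cholesterol
  P5: Age <- Smoking -> BMI -> SleepHours <- Stress -> AlcoholUse <- Cholesterol
  P6: Age <- Smoking -> BMI -> SleepHours <- Stress -> AlcoholUse <- Diet <- Cholesterol
  P7: Age <- Smoking -> SleepHours <- Stress -> AlcoholUse <- Cholesterol
  P8: Age <- Smoking -> SleepHours <- Stress -> AlcoholUse <- Diet <- Cholesterol
Each backdoor path contains an unconditioned collider, so every path is already blocked with the empty conditioning set:
  P1: blocked at collider AlcoholUse (neither it nor any descendant is in the conditioning set).
  P2: blocked at collider AlcoholUse (neither it nor any descendant is in the conditioning set).
  P3: blocked at collider SleepHours (neither it nor any descendant is in the conditioning set).
  P4: blocked at collider SleepHours (neither it nor any descendant is in the conditioning set).
  P5: blocked at collider SleepHours (neither it nor any descendant is in the conditioning set).
  P6: blocked at collider SleepHours (neither it nor any descendant is in the conditioning set).
  P7: blocked at collider SleepHours (neither it nor any descendant is in the conditioning set).
  P8: blocked at collider SleepHours (neither it nor any descendant is in the conditioning set).
The empty set is therefore the unique smallest valid set.

{}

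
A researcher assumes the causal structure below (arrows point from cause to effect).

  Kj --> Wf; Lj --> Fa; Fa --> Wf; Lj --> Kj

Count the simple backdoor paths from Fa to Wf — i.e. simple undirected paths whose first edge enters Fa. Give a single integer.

1

A backdoor path from Fa to Wf is any simple undirected path whose first edge points into Fa (i.e. leaves Fa via a parent).
Parents of Fa: {Lj}.
Enumerating:
  P1: Fa <- Lj -> Kj -> Wf
That exhausts the simple backdoor paths. Count: 1.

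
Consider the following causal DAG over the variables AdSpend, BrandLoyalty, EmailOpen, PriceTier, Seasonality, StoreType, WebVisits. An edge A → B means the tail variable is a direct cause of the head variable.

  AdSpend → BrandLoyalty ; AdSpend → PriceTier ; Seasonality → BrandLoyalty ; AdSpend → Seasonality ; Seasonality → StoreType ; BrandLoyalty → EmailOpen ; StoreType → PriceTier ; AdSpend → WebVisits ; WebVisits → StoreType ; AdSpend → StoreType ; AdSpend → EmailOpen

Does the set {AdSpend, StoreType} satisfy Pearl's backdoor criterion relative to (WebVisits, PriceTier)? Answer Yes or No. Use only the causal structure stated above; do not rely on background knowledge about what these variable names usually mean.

Backdoor paths from WebVisits to PriceTier (paths whose first edge points into WebVisits):
  P1: WebVisits <- AdSpend -> Seasonality -> StoreType -> PriceTier
  P2: WebVisits <- AdSpend -> BrandLoyalty <- Seasonality -> StoreType -> PriceTier
  P3: WebVisits <- AdSpend -> EmailOpen <- BrandLoyalty <- Seasonality -> StoreType -> PriceTier
  P4: WebVisits <- AdSpend -> StoreType -> PriceTier
  P5: WebVisits <- AdSpend -> PriceTier
Condition 1 (no descendant of WebVisits in the set): FAILS — StoreType is a descendant of WebVisits.
Condition 2 (every backdoor path blocked by {AdSpend, StoreType}):
  P1: blocked at fork node AdSpend ∈ conditioning set.
  P2: blocked at fork node AdSpend ∈ conditioning set.
  P3: blocked at fork node AdSpend ∈ conditioning set.
  P4: blocked at fork node AdSpend ∈ conditioning set.
  P5: blocked at fork node AdSpend ∈ conditioning set.
{AdSpend, StoreType} does not satisfy the backdoor criterion.

No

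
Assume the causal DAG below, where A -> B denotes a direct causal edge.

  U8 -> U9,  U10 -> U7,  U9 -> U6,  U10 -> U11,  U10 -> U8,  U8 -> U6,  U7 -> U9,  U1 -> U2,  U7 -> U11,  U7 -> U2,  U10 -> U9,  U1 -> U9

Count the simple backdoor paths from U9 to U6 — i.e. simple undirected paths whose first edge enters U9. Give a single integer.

6

A backdoor path from U9 to U6 is any simple undirected path whose first edge points into U9 (i.e. leaves U9 via a parent).
Parents of U9: {U1, U10, U7, U8}.
Enumerating:
  P1: U9 <- U1 -> U2 <- U7 <- U10 -> U8 -> U6
  P2: U9 <- U1 -> U2 <- U7 -> U11 <- U10 -> U8 -> U6
  P3: U9 <- U10 -> U8 -> U6
  P4: U9 <- U7 <- U10 -> U8 -> U6
  P5: U9 <- U7 -> U11 <- U10 -> U8 -> U6
  P6: U9 <- U8 -> U6
That exhausts the simple backdoor paths. Count: 6.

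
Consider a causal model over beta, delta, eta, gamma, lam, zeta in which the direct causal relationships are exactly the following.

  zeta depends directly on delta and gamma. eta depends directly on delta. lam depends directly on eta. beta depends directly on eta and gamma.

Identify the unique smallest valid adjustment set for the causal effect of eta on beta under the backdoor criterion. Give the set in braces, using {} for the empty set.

{}

Variables eligible for adjustment (non-descendants of eta, excluding eta and beta): {delta, gamma, zeta}.
Backdoor paths from eta to beta:
  P1: eta <- delta -> zeta <- gamma -> beta
Each backdoor path contains an unconditioned collider, so every path is already blocked with the empty conditioning set:
  P1: blocked at collider zeta (neither it nor any descendant is in the conditioning set).
The empty set is therefore the unique smallest valid set.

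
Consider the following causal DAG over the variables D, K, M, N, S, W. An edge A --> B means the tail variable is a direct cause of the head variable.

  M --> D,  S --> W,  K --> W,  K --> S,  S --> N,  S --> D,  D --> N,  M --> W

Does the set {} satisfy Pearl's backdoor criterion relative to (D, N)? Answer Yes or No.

No

Backdoor paths from D to N (paths whose first edge points into D):
  P1: D <- S -> N
  P2: D <- M -> W <- K -> S -> N
  P3: D <- M -> W <- S -> N
Condition 1 (no descendant of D in the set): holds — descendants of D are {N}; none are in {}.
Condition 2 (every backdoor path blocked by {}):
  P1: open — no interior node is in the conditioning set.
  P2: blocked at collider W (neither it nor any descendant is in the conditioning set).
  P3: blocked at collider W (neither it nor any descendant is in the conditioning set).
{} does not satisfy the backdoor criterion.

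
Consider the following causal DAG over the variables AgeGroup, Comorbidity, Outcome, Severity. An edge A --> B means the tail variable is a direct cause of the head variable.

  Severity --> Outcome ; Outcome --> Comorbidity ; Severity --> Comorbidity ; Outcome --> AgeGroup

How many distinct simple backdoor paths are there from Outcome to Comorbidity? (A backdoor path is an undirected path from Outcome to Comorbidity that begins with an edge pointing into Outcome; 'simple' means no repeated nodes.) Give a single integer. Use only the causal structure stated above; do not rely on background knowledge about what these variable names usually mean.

1

A backdoor path from Outcome to Comorbidity is any simple undirected path whose first edge points into Outcome (i.e. leaves Outcome via a parent).
Parents of Outcome: {Severity}.
Enumerating:
  P1: Outcome <- Severity -> Comorbidity
That exhausts the simple backdoor paths. Count: 1.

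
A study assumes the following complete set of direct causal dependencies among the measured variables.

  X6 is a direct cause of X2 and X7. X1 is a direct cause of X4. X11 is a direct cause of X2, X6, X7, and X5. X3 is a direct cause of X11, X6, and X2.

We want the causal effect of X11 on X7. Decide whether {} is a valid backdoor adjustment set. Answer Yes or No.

No

Backdoor paths from X11 to X7 (paths whose first edge points into X11):
  P1: X11 <- X3 -> X6 -> X7
  P2: X11 <- X3 -> X2 <- X6 -> X7
Condition 1 (no descendant of X11 in the set): holds — descendants of X11 are {X2, X5, X6, X7}; none are in {}.
Condition 2 (every backdoor path blocked by {}):
  P1: open — no interior node is in the conditioning set.
  P2: blocked at collider X2 (neither it nor any descendant is in the conditioning set).
{} does not satisfy the backdoor criterion.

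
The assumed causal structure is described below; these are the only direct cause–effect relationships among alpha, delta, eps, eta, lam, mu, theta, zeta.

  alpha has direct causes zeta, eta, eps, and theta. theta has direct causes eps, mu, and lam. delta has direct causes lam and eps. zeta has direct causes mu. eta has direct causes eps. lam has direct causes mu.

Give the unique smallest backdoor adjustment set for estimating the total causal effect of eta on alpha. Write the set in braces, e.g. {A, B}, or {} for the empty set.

Variables eligible for adjustment (non-descendants of eta, excluding eta and alpha): {delta, eps, lam, mu, theta, zeta}.
Backdoor paths from eta to alpha:
  P1: eta <- eps -> theta <- mu -> zeta -> alpha
  P2: eta <- eps -> theta <- lam <- mu -> zeta -> alpha
  P3: eta <- eps -> theta -> alpha
  P4: eta <- eps -> delta <- lam <- mu -> zeta -> alpha
  P5: eta <- eps -> delta <- lam <- mu -> theta -> alpha
  P6: eta <- eps -> delta <- lam -> theta <- mu -> zeta -> alpha
  P7: eta <- eps -> delta <- lam -> theta -> alpha
  P8: eta <- eps -> alpha
The empty set is not sufficient: P3 (eta <- eps -> theta -> alpha) has no collider blocking it and no conditioned non-collider, so it is open.
Try {eps}:
  P1: blocked at fork node eps ∈ conditioning set.
  P2: blocked at fork node eps ∈ conditioning set.
  P3: blocked at fork node eps ∈ conditioning set.
  P4: blocked at fork node eps ∈ conditioning set.
  P5: blocked at fork node eps ∈ conditioning set.
  P6: blocked at fork node eps ∈ conditioning set.
  P7: blocked at fork node eps ∈ conditioning set.
  P8: blocked at fork node eps ∈ conditioning set.
{eps} contains no descendant of eta and blocks every backdoor path.
No other singleton works — e.g. {mu} leaves P3 open — so {eps} is the unique smallest valid adjustment set.

{eps}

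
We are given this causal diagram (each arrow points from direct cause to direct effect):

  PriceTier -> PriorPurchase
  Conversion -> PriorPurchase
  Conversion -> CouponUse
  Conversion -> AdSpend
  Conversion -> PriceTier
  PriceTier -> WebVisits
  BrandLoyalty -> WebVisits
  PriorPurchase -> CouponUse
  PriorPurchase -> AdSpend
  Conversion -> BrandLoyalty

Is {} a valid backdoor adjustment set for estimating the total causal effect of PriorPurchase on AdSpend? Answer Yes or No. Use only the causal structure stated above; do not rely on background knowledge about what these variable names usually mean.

Backdoor paths from PriorPurchase to AdSpend (paths whose first edge points into PriorPurchase):
  P1: PriorPurchase <- Conversion -> AdSpend
  P2: PriorPurchase <- PriceTier <- Conversion -> AdSpend
  P3: PriorPurchase <- PriceTier -> WebVisits <- BrandLoyalty <- Conversion -> AdSpend
Condition 1 (no descendant of PriorPurchase in the set): holds — descendants of PriorPurchase are {AdSpend, CouponUse}; none are in {}.
Condition 2 (every backdoor path blocked by {}):
  P1: open — no interior node is in the conditioning set.
  P2: open — no interior node is in the conditioning set.
  P3: blocked at collider WebVisits (neither it nor any descendant is in the conditioning set).
{} does not satisfy the backdoor criterion.

No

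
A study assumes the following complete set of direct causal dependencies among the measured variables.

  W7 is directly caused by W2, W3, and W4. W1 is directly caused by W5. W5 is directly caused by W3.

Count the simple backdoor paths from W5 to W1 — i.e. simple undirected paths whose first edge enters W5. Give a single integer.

A backdoor path from W5 to W1 is any simple undirected path whose first edge points into W5 (i.e. leaves W5 via a parent).
Parents of W5: {W3}.
No simple path from any parent of W5 reaches W1 without revisiting W5, so there are no backdoor paths.

0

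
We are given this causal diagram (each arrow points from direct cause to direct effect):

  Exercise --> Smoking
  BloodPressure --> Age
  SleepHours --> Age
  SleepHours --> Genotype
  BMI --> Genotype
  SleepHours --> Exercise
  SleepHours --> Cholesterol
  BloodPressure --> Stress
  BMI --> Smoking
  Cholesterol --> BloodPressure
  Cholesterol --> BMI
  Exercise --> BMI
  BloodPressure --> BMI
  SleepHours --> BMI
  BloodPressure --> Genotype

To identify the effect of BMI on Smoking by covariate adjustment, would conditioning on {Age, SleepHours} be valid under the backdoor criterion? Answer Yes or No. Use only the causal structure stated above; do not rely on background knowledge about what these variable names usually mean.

No

Backdoor paths from BMI to Smoking (paths whose first edge points into BMI):
  P1: BMI <- SleepHours -> Exercise -> Smoking
  P2: BMI <- Cholesterol <- SleepHours -> Exercise -> Smoking
  P3: BMI <- Cholesterol -> BloodPressure -> Genotype <- SleepHours -> Exercise -> Smoking
  P4: BMI <- Cholesterol -> BloodPressure -> Age <- SleepHours -> Exercise -> Smoking
  P5: BMI <- BloodPressure <- Cholesterol <- SleepHours -> Exercise -> Smoking
  P6: BMI <- BloodPressure -> Genotype <- SleepHours -> Exercise -> Smoking
  P7: BMI <- BloodPressure -> Age <- SleepHours -> Exercise -> Smoking
  P8: BMI <- Exercise -> Smoking
Condition 1 (no descendant of BMI in the set): holds — descendants of BMI are {Genotype, Smoking}; none are in {Age, SleepHours}.
Condition 2 (every backdoor path blocked by {Age, SleepHours}):
  P1: blocked at fork node SleepHours ∈ conditioning set.
  P2: blocked at fork node SleepHours ∈ conditioning set.
  P3: blocked at collider Genotype (neither it nor any descendant is in the conditioning set).
  P4: blocked at fork node SleepHours ∈ conditioning set.
  P5: blocked at fork node SleepHours ∈ conditioning set.
  P6: blocked at collider Genotype (neither it nor any descendant is in the conditioning set).
  P7: blocked at fork node SleepHours ∈ conditioning set.
  P8: open — no interior node is in the conditioning set.
{Age, SleepHours} does not satisfy the backdoor criterion.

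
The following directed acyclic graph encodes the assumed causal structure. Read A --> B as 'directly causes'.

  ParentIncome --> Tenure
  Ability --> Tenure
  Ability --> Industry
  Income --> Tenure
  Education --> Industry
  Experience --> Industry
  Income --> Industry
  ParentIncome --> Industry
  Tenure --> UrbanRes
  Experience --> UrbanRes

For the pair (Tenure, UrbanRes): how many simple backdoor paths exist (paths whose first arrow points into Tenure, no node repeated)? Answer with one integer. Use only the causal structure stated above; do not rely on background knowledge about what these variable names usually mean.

3

A backdoor path from Tenure to UrbanRes is any simple undirected path whose first edge points into Tenure (i.e. leaves Tenure via a parent).
Parents of Tenure: {Ability, Income, ParentIncome}.
Enumerating:
  P1: Tenure <- ParentIncome -> Industry <- Experience -> UrbanRes
  P2: Tenure <- Income -> Industry <- Experience -> UrbanRes
  P3: Tenure <- Ability -> Industry <- Experience -> UrbanRes
That exhausts the simple backdoor paths. Count: 3.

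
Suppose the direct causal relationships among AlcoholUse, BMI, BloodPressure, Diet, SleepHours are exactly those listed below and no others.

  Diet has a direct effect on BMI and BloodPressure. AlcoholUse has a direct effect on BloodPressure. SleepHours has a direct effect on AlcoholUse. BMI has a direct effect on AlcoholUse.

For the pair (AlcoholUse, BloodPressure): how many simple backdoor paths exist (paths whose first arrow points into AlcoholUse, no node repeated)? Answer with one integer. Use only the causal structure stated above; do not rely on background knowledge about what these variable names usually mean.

A backdoor path from AlcoholUse to BloodPressure is any simple undirected path whose first edge points into AlcoholUse (i.e. leaves AlcoholUse via a parent).
Parents of AlcoholUse: {BMI, SleepHours}.
Enumerating:
  P1: AlcoholUse <- BMI <- Diet -> BloodPressure
That exhausts the simple backdoor paths. Count: 1.

1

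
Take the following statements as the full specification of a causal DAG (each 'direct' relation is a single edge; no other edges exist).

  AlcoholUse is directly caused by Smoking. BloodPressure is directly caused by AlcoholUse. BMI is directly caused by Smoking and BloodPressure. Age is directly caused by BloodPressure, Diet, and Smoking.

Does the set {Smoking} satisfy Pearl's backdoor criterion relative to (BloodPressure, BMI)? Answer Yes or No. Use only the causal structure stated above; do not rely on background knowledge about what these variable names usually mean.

Backdoor paths from BloodPressure to BMI (paths whose first edge points into BloodPressure):
  P1: BloodPressure <- AlcoholUse <- Smoking -> BMI
Condition 1 (no descendant of BloodPressure in the set): holds — descendants of BloodPressure are {Age, BMI}; none are in {Smoking}.
Condition 2 (every backdoor path blocked by {Smoking}):
  P1: blocked at fork node Smoking ∈ conditioning set.
{Smoking} satisfies the backdoor criterion.

Yes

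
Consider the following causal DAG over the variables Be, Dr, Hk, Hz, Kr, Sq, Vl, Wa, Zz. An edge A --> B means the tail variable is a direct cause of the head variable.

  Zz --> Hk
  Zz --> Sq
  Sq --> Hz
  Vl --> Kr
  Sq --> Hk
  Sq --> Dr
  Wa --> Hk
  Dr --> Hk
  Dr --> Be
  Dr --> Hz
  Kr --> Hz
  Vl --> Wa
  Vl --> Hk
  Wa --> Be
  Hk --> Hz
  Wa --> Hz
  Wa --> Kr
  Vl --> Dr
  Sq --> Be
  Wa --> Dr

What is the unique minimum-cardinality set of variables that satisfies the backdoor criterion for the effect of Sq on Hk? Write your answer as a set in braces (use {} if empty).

{Zz}

Variables eligible for adjustment (non-descendants of Sq, excluding Sq and Hk): {Kr, Vl, Wa, Zz}.
Backdoor paths from Sq to Hk:
  P1: Sq <- Zz -> Hk
The empty set is not sufficient: P1 (Sq <- Zz -> Hk) has no collider blocking it and no conditioned non-collider, so it is open.
Try {Zz}:
  P1: blocked at fork node Zz ∈ conditioning set.
{Zz} contains no descendant of Sq and blocks every backdoor path.
No other singleton works — e.g. {Vl} leaves P1 open — so {Zz} is the unique smallest valid adjustment set.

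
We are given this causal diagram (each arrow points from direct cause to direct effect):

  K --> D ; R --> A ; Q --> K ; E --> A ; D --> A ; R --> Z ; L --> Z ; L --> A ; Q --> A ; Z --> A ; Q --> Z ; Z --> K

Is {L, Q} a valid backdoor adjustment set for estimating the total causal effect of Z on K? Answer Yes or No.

Yes

Backdoor paths from Z to K (paths whose first edge points into Z):
  P1: Z <- L -> A <- Q -> K
  P2: Z <- L -> A <- D <- K
  P3: Z <- R -> A <- Q -> K
  P4: Z <- R -> A <- D <- K
  P5: Z <- Q -> K
  P6: Z <- Q -> A <- D <- K
Condition 1 (no descendant of Z in the set): holds — descendants of Z are {A, D, K}; none are in {L, Q}.
Condition 2 (every backdoor path blocked by {L, Q}):
  P1: blocked at fork node L ∈ conditioning set.
  P2: blocked at fork node L ∈ conditioning set.
  P3: blocked at collider A (neither it nor any descendant is in the conditioning set).
  P4: blocked at collider A (neither it nor any descendant is in the conditioning set).
  P5: blocked at fork node Q ∈ conditioning set.
  P6: blocked at fork node Q ∈ conditioning set.
{L, Q} satisfies the backdoor criterion.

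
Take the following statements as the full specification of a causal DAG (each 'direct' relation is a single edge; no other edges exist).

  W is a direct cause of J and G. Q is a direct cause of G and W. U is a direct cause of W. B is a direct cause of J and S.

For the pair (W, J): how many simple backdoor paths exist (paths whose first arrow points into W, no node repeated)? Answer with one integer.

0

A backdoor path from W to J is any simple undirected path whose first edge points into W (i.e. leaves W via a parent).
Parents of W: {Q, U}.
No simple path from any parent of W reaches J without revisiting W, so there are no backdoor paths.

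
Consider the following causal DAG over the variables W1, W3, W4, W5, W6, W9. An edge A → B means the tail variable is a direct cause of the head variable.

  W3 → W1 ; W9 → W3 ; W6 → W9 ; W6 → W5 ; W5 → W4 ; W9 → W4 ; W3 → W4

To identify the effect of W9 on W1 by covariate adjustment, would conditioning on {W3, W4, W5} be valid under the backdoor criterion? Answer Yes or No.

Backdoor paths from W9 to W1 (paths whose first edge points into W9):
  P1: W9 <- W6 -> W5 -> W4 <- W3 -> W1
Condition 1 (no descendant of W9 in the set): FAILS — W3 and W4 are descendants of W9.
Condition 2 (every backdoor path blocked by {W3, W4, W5}):
  P1: blocked at chain node W5 ∈ conditioning set.
{W3, W4, W5} does not satisfy the backdoor criterion.

No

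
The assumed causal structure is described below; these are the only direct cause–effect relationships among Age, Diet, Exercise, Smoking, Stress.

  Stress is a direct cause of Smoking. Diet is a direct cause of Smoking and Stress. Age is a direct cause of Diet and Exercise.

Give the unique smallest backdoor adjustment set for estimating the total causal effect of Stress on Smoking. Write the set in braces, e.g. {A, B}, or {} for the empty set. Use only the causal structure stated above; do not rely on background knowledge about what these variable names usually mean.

{Diet}

Variables eligible for adjustment (non-descendants of Stress, excluding Stress and Smoking): {Age, Diet, Exercise}.
Backdoor paths from Stress to Smoking:
  P1: Stress <- Diet -> Smoking
The empty set is not sufficient: P1 (Stress <- Diet -> Smoking) has no collider blocking it and no conditioned non-collider, so it is open.
Try {Diet}:
  P1: blocked at fork node Diet ∈ conditioning set.
{Diet} contains no descendant of Stress and blocks every backdoor path.
No other singleton works — e.g. {Age} leaves P1 open — so {Diet} is the unique smallest valid adjustment set.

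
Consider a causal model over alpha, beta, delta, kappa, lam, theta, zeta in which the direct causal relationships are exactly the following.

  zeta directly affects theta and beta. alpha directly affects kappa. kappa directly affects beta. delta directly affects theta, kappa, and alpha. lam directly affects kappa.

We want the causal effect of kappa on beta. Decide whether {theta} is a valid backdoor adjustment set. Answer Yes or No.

Backdoor paths from kappa to beta (paths whose first edge points into kappa):
  P1: kappa <- delta -> theta <- zeta -> beta
  P2: kappa <- alpha <- delta -> theta <- zeta -> beta
Condition 1 (no descendant of kappa in the set): holds — descendants of kappa are {beta}; none are in {theta}.
Condition 2 (every backdoor path blocked by {theta}):
  P1: open — collider(s) theta are conditioned on (or have a conditioned descendant) and no non-collider on the path is in the set.
  P2: open — collider(s) theta are conditioned on (or have a conditioned descendant) and no non-collider on the path is in the set.
{theta} does not satisfy the backdoor criterion.

No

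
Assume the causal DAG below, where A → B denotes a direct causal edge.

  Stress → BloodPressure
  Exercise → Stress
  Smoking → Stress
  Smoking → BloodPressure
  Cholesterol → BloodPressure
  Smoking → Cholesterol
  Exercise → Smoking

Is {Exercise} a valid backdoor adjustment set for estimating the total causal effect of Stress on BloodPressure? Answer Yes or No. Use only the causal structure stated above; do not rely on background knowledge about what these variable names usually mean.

Backdoor paths from Stress to BloodPressure (paths whose first edge points into Stress):
  P1: Stress <- Exercise -> Smoking -> Cholesterol -> BloodPressure
  P2: Stress <- Exercise -> Smoking -> BloodPressure
  P3: Stress <- Smoking -> Cholesterol -> BloodPressure
  P4: Stress <- Smoking -> BloodPressure
Condition 1 (no descendant of Stress in the set): holds — descendants of Stress are {BloodPressure}; none are in {Exercise}.
Condition 2 (every backdoor path blocked by {Exercise}):
  P1: blocked at fork node Exercise ∈ conditioning set.
  P2: blocked at fork node Exercise ∈ conditioning set.
  P3: open — no interior node is in the conditioning set.
  P4: open — no interior node is in the conditioning set.
{Exercise} does not satisfy the backdoor criterion.

No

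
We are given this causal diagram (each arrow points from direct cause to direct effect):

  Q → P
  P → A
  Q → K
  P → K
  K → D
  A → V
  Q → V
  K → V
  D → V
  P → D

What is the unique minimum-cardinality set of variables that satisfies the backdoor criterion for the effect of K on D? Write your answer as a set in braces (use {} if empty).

{P}

Variables eligible for adjustment (non-descendants of K, excluding K and D): {A, P, Q}.
Backdoor paths from K to D:
  P1: K <- Q -> P -> A -> V <- D
  P2: K <- Q -> P -> D
  P3: K <- Q -> V <- A <- P -> D
  P4: K <- Q -> V <- D
  P5: K <- P <- Q -> V <- D
  P6: K <- P -> A -> V <- D
  P7: K <- P -> D
The empty set is not sufficient: P2 (K <- Q -> P -> D) has no collider blocking it and no conditioned non-collider, so it is open.
Try {P}:
  P1: blocked at chain node P ∈ conditioning set.
  P2: blocked at chain node P ∈ conditioning set.
  P3: blocked at collider V (neither it nor any descendant is in the conditioning set).
  P4: blocked at collider V (neither it nor any descendant is in the conditioning set).
  P5: blocked at chain node P ∈ conditioning set.
  P6: blocked at fork node P ∈ conditioning set.
  P7: blocked at fork node P ∈ conditioning set.
{P} contains no descendant of K and blocks every backdoor path.
No other singleton works — e.g. {Q} leaves P7 open — so {P} is the unique smallest valid adjustment set.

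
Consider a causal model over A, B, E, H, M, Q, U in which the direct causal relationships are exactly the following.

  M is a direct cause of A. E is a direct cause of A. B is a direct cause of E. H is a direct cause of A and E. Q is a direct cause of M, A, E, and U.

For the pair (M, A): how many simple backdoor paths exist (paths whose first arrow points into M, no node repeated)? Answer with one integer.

A backdoor path from M to A is any simple undirected path whose first edge points into M (i.e. leaves M via a parent).
Parents of M: {Q}.
Enumerating:
  P1: M <- Q -> E <- H -> A
  P2: M <- Q -> E -> A
  P3: M <- Q -> A
That exhausts the simple backdoor paths. Count: 3.

3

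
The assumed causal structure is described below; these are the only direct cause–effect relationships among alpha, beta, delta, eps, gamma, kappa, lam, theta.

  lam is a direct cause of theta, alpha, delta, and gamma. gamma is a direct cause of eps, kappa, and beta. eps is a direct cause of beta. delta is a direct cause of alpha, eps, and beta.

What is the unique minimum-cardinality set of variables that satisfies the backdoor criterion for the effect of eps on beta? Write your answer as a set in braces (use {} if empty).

{delta, gamma}

Variables eligible for adjustment (non-descendants of eps, excluding eps and beta): {alpha, delta, gamma, kappa, lam, theta}.
Backdoor paths from eps to beta:
  P1: eps <- delta <- lam -> gamma -> beta
  P2: eps <- delta -> alpha <- lam -> gamma -> beta
  P3: eps <- delta -> beta
  P4: eps <- gamma <- lam -> delta -> beta
  P5: eps <- gamma <- lam -> alpha <- delta -> beta
  P6: eps <- gamma -> beta
The empty set is not sufficient: P1 (eps <- delta <- lam -> gamma -> beta) has no collider blocking it and no conditioned non-collider, so it is open.
Try {delta, gamma}:
  P1: blocked at chain node delta ∈ conditioning set.
  P2: blocked at fork node delta ∈ conditioning set.
  P3: blocked at fork node delta ∈ conditioning set.
  P4: blocked at chain node gamma ∈ conditioning set.
  P5: blocked at chain node gamma ∈ conditioning set.
  P6: blocked at fork node gamma ∈ conditioning set.
{delta, gamma} contains no descendant of eps and blocks every backdoor path.
Every element of {delta, gamma} is needed (dropping delta leaves P3 open; dropping gamma leaves P6 open), so no proper subset is valid.
Among all size-2 subsets of the eligible variables, only {delta, gamma} blocks every backdoor path, so it is the unique smallest valid adjustment set.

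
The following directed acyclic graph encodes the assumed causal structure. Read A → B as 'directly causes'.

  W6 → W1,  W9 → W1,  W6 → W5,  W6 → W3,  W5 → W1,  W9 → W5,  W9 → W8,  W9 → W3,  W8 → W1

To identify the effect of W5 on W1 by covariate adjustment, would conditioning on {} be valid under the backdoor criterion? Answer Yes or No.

Backdoor paths from W5 to W1 (paths whose first edge points into W5):
  P1: W5 <- W6 -> W3 <- W9 -> W8 -> W1
  P2: W5 <- W6 -> W3 <- W9 -> W1
  P3: W5 <- W6 -> W1
  P4: W5 <- W9 -> W3 <- W6 -> W1
  P5: W5 <- W9 -> W8 -> W1
  P6: W5 <- W9 -> W1
Condition 1 (no descendant of W5 in the set): holds — descendants of W5 are {W1}; none are in {}.
Condition 2 (every backdoor path blocked by {}):
  P1: blocked at collider W3 (neither it nor any descendant is in the conditioning set).
  P2: blocked at collider W3 (neither it nor any descendant is in the conditioning set).
  P3: open — no interior node is in the conditioning set.
  P4: blocked at collider W3 (neither it nor any descendant is in the conditioning set).
  P5: open — no interior node is in the conditioning set.
  P6: open — no interior node is in the conditioning set.
{} does not satisfy the backdoor criterion.

No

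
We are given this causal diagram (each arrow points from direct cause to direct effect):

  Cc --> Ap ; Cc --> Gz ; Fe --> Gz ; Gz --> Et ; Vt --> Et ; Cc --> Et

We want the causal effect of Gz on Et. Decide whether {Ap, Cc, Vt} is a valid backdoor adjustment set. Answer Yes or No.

Yes

Backdoor paths from Gz to Et (paths whose first edge points into Gz):
  P1: Gz <- Cc -> Et
Condition 1 (no descendant of Gz in the set): holds — descendants of Gz are {Et}; none are in {Ap, Cc, Vt}.
Condition 2 (every backdoor path blocked by {Ap, Cc, Vt}):
  P1: blocked at fork node Cc ∈ conditioning set.
{Ap, Cc, Vt} satisfies the backdoor criterion.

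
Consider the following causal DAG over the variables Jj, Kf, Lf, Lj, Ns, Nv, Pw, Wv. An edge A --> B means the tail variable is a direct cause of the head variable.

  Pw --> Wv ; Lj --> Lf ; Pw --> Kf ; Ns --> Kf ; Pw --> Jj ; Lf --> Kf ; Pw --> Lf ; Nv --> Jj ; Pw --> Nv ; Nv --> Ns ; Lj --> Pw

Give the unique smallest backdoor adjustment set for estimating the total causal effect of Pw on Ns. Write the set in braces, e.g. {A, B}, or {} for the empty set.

Variables eligible for adjustment (non-descendants of Pw, excluding Pw and Ns): {Lj}.
Backdoor paths from Pw to Ns:
  P1: Pw <- Lj -> Lf -> Kf <- Ns
Each backdoor path contains an unconditioned collider, so every path is already blocked with the empty conditioning set:
  P1: blocked at collider Kf (neither it nor any descendant is in the conditioning set).
The empty set is therefore the unique smallest valid set.

{}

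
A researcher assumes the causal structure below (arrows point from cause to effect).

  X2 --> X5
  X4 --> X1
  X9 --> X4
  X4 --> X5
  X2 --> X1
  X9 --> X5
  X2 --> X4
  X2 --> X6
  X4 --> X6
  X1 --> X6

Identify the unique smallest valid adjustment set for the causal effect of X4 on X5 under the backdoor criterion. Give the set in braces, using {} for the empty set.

{X2, X9}

Variables eligible for adjustment (non-descendants of X4, excluding X4 and X5): {X2, X9}.
Backdoor paths from X4 to X5:
  P1: X4 <- X2 -> X5
  P2: X4 <- X9 -> X5
The empty set is not sufficient: P1 (X4 <- X2 -> X5) has no collider blocking it and no conditioned non-collider, so it is open.
Try {X2, X9}:
  P1: blocked at fork node X2 ∈ conditioning set.
  P2: blocked at fork node X9 ∈ conditioning set.
{X2, X9} contains no descendant of X4 and blocks every backdoor path.
Every element of {X2, X9} is needed (dropping X2 leaves P1 open; dropping X9 leaves P2 open), so no proper subset is valid.
Among all size-2 subsets of the eligible variables, only {X2, X9} blocks every backdoor path, so it is the unique smallest valid adjustment set.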